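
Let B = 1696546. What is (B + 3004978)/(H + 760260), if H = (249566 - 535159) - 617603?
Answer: -1175381/35734 ≈ -32.893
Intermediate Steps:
H = -903196 (H = -285593 - 617603 = -903196)
(B + 3004978)/(H + 760260) = (1696546 + 3004978)/(-903196 + 760260) = 4701524/(-142936) = 4701524*(-1/142936) = -1175381/35734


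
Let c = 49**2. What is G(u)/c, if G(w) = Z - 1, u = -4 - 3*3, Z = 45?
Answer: 44/2401 ≈ 0.018326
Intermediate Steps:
u = -13 (u = -4 - 9 = -13)
G(w) = 44 (G(w) = 45 - 1 = 44)
c = 2401
G(u)/c = 44/2401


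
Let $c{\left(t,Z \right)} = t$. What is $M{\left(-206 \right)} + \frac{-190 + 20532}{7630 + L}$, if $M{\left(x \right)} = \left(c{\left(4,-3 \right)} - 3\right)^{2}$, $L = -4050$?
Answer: $\frac{11961}{1790} \approx 6.6821$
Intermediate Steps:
$M{\left(x \right)} = 1$ ($M{\left(x \right)} = \left(4 - 3\right)^{2} = 1^{2} = 1$)
$M{\left(-206 \right)} + \frac{-190 + 20532}{7630 + L} = 1 + \frac{-190 + 20532}{7630 - 4050} = 1 + \frac{20342}{3580} = 1 + 20342 \cdot \frac{1}{3580} = 1 + \frac{10171}{1790} = \frac{11961}{1790}$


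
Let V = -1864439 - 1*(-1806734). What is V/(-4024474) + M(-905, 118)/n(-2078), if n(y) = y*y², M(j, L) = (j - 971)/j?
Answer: 29287254730977911/2042557786937430715 ≈ 0.014339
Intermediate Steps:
M(j, L) = (-971 + j)/j
n(y) = y³
V = -57705 (V = -1864439 + 1806734 = -57705)
V/(-4024474) + M(-905, 118)/n(-2078) = -57705/(-4024474) + ((-971 - 905)/(-905))/((-2078)³) = -57705*(-1/4024474) - 1/905*(-1876)/(-8972978552) = 57705/4024474 + (1876/905)*(-1/8972978552) = 57705/4024474 - 469/2030136397390 = 29287254730977911/2042557786937430715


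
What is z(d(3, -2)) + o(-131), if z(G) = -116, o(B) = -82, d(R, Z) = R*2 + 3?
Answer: -198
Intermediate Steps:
d(R, Z) = 3 + 2*R (d(R, Z) = 2*R + 3 = 3 + 2*R)
z(d(3, -2)) + o(-131) = -116 - 82 = -198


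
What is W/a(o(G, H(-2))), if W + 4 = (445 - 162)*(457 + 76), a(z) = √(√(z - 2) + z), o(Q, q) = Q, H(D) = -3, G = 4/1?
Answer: 150835/√(4 + √2) ≈ 64824.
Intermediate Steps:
G = 4 (G = 4*1 = 4)
a(z) = √(z + √(-2 + z)) (a(z) = √(√(-2 + z) + z) = √(z + √(-2 + z)))
W = 150835 (W = -4 + (445 - 162)*(457 + 76) = -4 + 283*533 = -4 + 150839 = 150835)
W/a(o(G, H(-2))) = 150835/(√(4 + √(-2 + 4))) = 150835/(√(4 + √2)) = 150835/√(4 + √2)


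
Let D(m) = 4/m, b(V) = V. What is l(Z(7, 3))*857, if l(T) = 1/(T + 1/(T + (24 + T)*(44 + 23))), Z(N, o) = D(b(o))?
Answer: 13101816/20393 ≈ 642.47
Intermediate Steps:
Z(N, o) = 4/o
l(T) = 1/(T + 1/(1608 + 68*T)) (l(T) = 1/(T + 1/(T + (24 + T)*67)) = 1/(T + 1/(T + (1608 + 67*T))) = 1/(T + 1/(1608 + 68*T)))
l(Z(7, 3))*857 = (4*(402 + 17*(4/3))/(1 + 68*(4/3)² + 1608*(4/3)))*857 = (4*(402 + 68/3)/(1 + 68*(16/9) + 2144))*857 = (4*(1274/3)/(1 + 1088/9 + 2144))*857 = (4*(1274/3)/(20393/9))*857 = (4*(9/20393)*(1274/3))*857 = (15288/20393)*857 = 13101816/20393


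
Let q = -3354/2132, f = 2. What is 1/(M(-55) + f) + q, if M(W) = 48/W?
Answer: -872/1271 ≈ -0.68607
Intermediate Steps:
q = -129/82 (q = -3354*1/2132 = -129/82 ≈ -1.5732)
1/(M(-55) + f) + q = 1/(48/(-55) + 2) - 129/82 = 1/(48*(-1/55) + 2) - 129/82 = 1/(-48/55 + 2) - 129/82 = 1/(62/55) - 129/82 = 55/62 - 129/82 = -872/1271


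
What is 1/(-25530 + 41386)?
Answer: 1/15856 ≈ 6.3068e-5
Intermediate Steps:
1/(-25530 + 41386) = 1/15856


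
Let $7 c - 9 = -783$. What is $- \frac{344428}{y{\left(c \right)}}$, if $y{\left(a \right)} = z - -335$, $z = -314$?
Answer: $- \frac{49204}{3} \approx -16401.0$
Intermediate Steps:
$c = - \frac{774}{7}$ ($c = \frac{9}{7} + \frac{1}{7} \left(-783\right) = \frac{9}{7} - \frac{783}{7} = - \frac{774}{7} \approx -110.57$)
$y{\left(a \right)} = 21$ ($y{\left(a \right)} = -314 - -335 = -314 + 335 = 21$)
$- \frac{344428}{y{\left(c \right)}} = - \frac{344428}{21} = \left(-344428\right) \frac{1}{21} = - \frac{49204}{3}$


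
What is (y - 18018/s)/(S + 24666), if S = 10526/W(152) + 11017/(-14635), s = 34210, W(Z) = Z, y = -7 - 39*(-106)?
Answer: 75126325528/450314772237 ≈ 0.16683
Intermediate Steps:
y = 4127 (y = -7 + 4134 = 4127)
S = 4009827/58540 (S = 10526/152 + 11017/(-14635) = 10526*(1/152) + 11017*(-1/14635) = 277/4 - 11017/14635 = 4009827/58540 ≈ 68.497)
(y - 18018/s)/(S + 24666) = (4127 - 18018/34210)/(4009827/58540 + 24666) = (4127 - 18018*1/34210)/(1447957467/58540) = (4127 - 819/1555)*(58540/1447957467) = (6416666/1555)*(58540/1447957467) = 75126325528/450314772237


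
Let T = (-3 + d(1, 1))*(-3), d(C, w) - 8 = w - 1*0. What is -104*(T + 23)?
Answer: -520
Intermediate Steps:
d(C, w) = 8 + w (d(C, w) = 8 + (w - 1*0) = 8 + (w + 0) = 8 + w)
T = -18 (T = (-3 + (8 + 1))*(-3) = (-3 + 9)*(-3) = 6*(-3) = -18)
-104*(T + 23) = -104*(-18 + 23) = -104*5 = -520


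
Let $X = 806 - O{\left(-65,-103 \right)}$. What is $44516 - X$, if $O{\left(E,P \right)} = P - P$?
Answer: $43710$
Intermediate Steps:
$O{\left(E,P \right)} = 0$
$X = 806$ ($X = 806 - 0 = 806 + 0 = 806$)
$44516 - X = 44516 - 806 = 43710$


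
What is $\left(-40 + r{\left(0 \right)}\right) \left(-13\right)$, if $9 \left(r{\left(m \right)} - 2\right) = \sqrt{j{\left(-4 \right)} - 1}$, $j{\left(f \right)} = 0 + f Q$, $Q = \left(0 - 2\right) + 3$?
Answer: $494 - \frac{13 i \sqrt{5}}{9} \approx 494.0 - 3.2299 i$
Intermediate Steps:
$Q = 1$ ($Q = -2 + 3 = 1$)
$j{\left(f \right)} = f$ ($j{\left(f \right)} = 0 + f 1 = 0 + f = f$)
$r{\left(m \right)} = 2 + \frac{i \sqrt{5}}{9}$ ($r{\left(m \right)} = 2 + \frac{\sqrt{-4 - 1}}{9} = 2 + \frac{\sqrt{-5}}{9} = 2 + \frac{i \sqrt{5}}{9}$)
$\left(-40 + r{\left(0 \right)}\right) \left(-13\right) = \left(-40 + \left(2 + \frac{i \sqrt{5}}{9}\right)\right) \left(-13\right) = \left(-38 + \frac{i \sqrt{5}}{9}\right) \left(-13\right) = 494 - \frac{13 i \sqrt{5}}{9}$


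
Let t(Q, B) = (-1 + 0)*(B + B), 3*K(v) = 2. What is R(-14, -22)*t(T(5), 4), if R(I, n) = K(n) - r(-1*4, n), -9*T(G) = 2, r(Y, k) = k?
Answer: -544/3 ≈ -181.33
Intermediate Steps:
K(v) = ⅔ (K(v) = (⅓)*2 = ⅔)
T(G) = -2/9 (T(G) = -⅑*2 = -2/9)
t(Q, B) = -2*B
R(I, n) = ⅔ - n
R(-14, -22)*t(T(5), 4) = (⅔ - 1*(-22))*(-2*4) = (⅔ + 22)*(-8) = (68/3)*(-8) = -544/3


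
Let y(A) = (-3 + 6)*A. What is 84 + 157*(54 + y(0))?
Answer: 8562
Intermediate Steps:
y(A) = 3*A
84 + 157*(54 + y(0)) = 84 + 157*(54 + 3*0) = 84 + 157*(54 + 0) = 84 + 157*54 = 84 + 8478 = 8562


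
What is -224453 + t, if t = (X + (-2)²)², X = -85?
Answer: -217892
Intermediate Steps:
t = 6561 (t = (-85 + (-2)²)² = (-85 + 4)² = (-81)² = 6561)
-224453 + t = -224453 + 6561 = -217892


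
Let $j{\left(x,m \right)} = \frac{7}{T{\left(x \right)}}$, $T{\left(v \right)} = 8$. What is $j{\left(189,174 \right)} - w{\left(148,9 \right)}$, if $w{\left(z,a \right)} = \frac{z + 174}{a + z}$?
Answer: $- \frac{1477}{1256} \approx -1.176$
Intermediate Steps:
$j{\left(x,m \right)} = \frac{7}{8}$
$w{\left(z,a \right)} = \frac{174 + z}{a + z}$
$j{\left(189,174 \right)} - w{\left(148,9 \right)} = \frac{7}{8} - \frac{174 + 148}{9 + 148} = \frac{7}{8} - \frac{1}{157} \cdot 322 = \frac{7}{8} - \frac{322}{157} = - \frac{1477}{1256}$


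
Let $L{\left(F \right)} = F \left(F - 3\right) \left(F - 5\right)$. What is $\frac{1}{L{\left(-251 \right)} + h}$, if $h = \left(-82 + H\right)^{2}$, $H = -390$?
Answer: $- \frac{1}{16098240} \approx -6.2119 \cdot 10^{-8}$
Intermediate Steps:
$h = 222784$ ($h = \left(-82 - 390\right)^{2} = \left(-472\right)^{2} = 222784$)
$L{\left(F \right)} = F \left(-5 + F\right) \left(-3 + F\right)$ ($L{\left(F \right)} = F \left(-3 + F\right) \left(-5 + F\right) = F \left(-5 + F\right) \left(-3 + F\right)$)
$\frac{1}{L{\left(-251 \right)} + h} = \frac{1}{- 251 \left(15 + \left(-251\right)^{2} - -2008\right) + 222784} = \frac{1}{- 251 \left(15 + 63001 + 2008\right) + 222784} = \frac{1}{\left(-251\right) 65024 + 222784} = \frac{1}{-16321024 + 222784} = \frac{1}{-16098240} = - \frac{1}{16098240}$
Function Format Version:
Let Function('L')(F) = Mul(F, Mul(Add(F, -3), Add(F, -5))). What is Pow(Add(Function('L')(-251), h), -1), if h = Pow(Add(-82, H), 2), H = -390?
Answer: Rational(-1, 16098240) ≈ -6.2119e-8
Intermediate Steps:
h = 222784 (h = Pow(Add(-82, -390), 2) = Pow(-472, 2) = 222784)
Function('L')(F) = Mul(F, Add(-5, F), Add(-3, F)) (Function('L')(F) = Mul(F, Mul(Add(-3, F), Add(-5, F))) = Mul(F, Mul(Add(-5, F), Add(-3, F))) = Mul(F, Add(-5, F), Add(-3, F)))
Pow(Add(Function('L')(-251), h), -1) = Pow(Add(Mul(-251, Add(15, Pow(-251, 2), Mul(-8, -251))), 222784), -1) = Pow(Add(Mul(-251, Add(15, 63001, 2008)), 222784), -1) = Pow(Add(Mul(-251, 65024), 222784), -1) = Pow(Add(-16321024, 222784), -1) = Pow(-16098240, -1) = Rational(-1, 16098240)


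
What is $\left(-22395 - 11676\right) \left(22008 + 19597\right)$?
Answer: $-1417523955$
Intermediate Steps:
$\left(-22395 - 11676\right) \left(22008 + 19597\right) = \left(-34071\right) 41605 = -1417523955$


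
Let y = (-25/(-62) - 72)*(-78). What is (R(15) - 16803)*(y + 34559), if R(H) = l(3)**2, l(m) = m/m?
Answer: -674491900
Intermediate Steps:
l(m) = 1
y = 173121/31 (y = (-25*(-1/62) - 72)*(-78) = (25/62 - 72)*(-78) = -4439/62*(-78) = 173121/31 ≈ 5584.5)
R(H) = 1 (R(H) = 1**2 = 1)
(R(15) - 16803)*(y + 34559) = (1 - 16803)*(173121/31 + 34559) = -16802*1244450/31 = -674491900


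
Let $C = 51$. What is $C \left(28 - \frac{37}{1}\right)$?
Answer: $-459$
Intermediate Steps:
$C \left(28 - \frac{37}{1}\right) = 51 \left(28 - \frac{37}{1}\right) = 51 \left(28 - 37 \cdot 1\right) = 51 \left(28 - 37\right) = 51 \left(-9\right) = -459$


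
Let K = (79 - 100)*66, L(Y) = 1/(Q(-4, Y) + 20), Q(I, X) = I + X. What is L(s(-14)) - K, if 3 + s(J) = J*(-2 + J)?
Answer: 328483/237 ≈ 1386.0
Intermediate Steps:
s(J) = -3 + J*(-2 + J)
L(Y) = 1/(16 + Y) (L(Y) = 1/((-4 + Y) + 20) = 1/(16 + Y))
K = -1386 (K = -21*66 = -1386)
L(s(-14)) - K = 1/(16 + (-3 + (-14)**2 - 2*(-14))) - 1*(-1386) = 1/(16 + (-3 + 196 + 28)) + 1386 = 1/(16 + 221) + 1386 = 1/237 + 1386 = 328483/237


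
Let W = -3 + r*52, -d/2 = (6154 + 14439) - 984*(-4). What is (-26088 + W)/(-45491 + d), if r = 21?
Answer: 1923/7273 ≈ 0.26440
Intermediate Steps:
d = -49058 (d = -2*((6154 + 14439) - 984*(-4)) = -2*(20593 + 3936) = -2*24529 = -49058)
W = 1089 (W = -3 + 21*52 = -3 + 1092 = 1089)
(-26088 + W)/(-45491 + d) = (-26088 + 1089)/(-45491 - 49058) = -24999/(-94549) = -24999*(-1/94549) = 1923/7273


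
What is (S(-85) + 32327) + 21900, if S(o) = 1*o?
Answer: 54142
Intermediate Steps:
S(o) = o
(S(-85) + 32327) + 21900 = (-85 + 32327) + 21900 = 32242 + 21900 = 54142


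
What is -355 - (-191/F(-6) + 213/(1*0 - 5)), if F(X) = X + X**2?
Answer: -9181/30 ≈ -306.03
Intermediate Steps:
-355 - (-191/F(-6) + 213/(1*0 - 5)) = -355 - (-191*(-1/(6*(1 - 6))) + 213/(1*0 - 5)) = -355 - (-191/((-6*(-5))) + 213/(0 - 5)) = -355 - (-191/30 + 213/(-5)) = -355 - (-191*1/30 + 213*(-1/5)) = -355 - (-191/30 - 213/5) = -355 - 1*(-1469/30) = -355 + 1469/30 = -9181/30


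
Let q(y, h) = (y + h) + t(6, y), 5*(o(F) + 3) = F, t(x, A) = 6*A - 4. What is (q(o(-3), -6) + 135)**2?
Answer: 249001/25 ≈ 9960.0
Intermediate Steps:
t(x, A) = -4 + 6*A
o(F) = -3 + F/5
q(y, h) = -4 + h + 7*y (q(y, h) = (y + h) + (-4 + 6*y) = (h + y) + (-4 + 6*y) = -4 + h + 7*y)
(q(o(-3), -6) + 135)**2 = ((-4 - 6 + 7*(-3 + (1/5)*(-3))) + 135)**2 = ((-4 - 6 + 7*(-3 - 3/5)) + 135)**2 = ((-4 - 6 + 7*(-18/5)) + 135)**2 = ((-4 - 6 - 126/5) + 135)**2 = (-176/5 + 135)**2 = (499/5)**2 = 249001/25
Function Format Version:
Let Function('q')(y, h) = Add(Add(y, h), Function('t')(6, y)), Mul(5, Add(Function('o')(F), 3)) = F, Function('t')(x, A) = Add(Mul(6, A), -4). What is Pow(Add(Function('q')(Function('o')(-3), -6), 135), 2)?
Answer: Rational(249001, 25) ≈ 9960.0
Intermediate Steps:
Function('t')(x, A) = Add(-4, Mul(6, A))
Function('o')(F) = Add(-3, Mul(Rational(1, 5), F))
Function('q')(y, h) = Add(-4, h, Mul(7, y)) (Function('q')(y, h) = Add(Add(y, h), Add(-4, Mul(6, y))) = Add(Add(h, y), Add(-4, Mul(6, y))) = Add(-4, h, Mul(7, y)))
Pow(Add(Function('q')(Function('o')(-3), -6), 135), 2) = Pow(Add(Add(-4, -6, Mul(7, Add(-3, Mul(Rational(1, 5), -3)))), 135), 2) = Pow(Add(Add(-4, -6, Mul(7, Add(-3, Rational(-3, 5)))), 135), 2) = Pow(Add(Add(-4, -6, Mul(7, Rational(-18, 5))), 135), 2) = Pow(Add(Add(-4, -6, Rational(-126, 5)), 135), 2) = Pow(Add(Rational(-176, 5), 135), 2) = Pow(Rational(499, 5), 2) = Rational(249001, 25)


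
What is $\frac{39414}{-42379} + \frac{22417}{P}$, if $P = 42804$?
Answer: $- \frac{25416097}{62551404} \approx -0.40632$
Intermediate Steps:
$\frac{39414}{-42379} + \frac{22417}{P} = \frac{39414}{-42379} + \frac{22417}{42804} = 39414 \left(- \frac{1}{42379}\right) + 22417 \cdot \frac{1}{42804} = - \frac{39414}{42379} + \frac{773}{1476} = - \frac{25416097}{62551404}$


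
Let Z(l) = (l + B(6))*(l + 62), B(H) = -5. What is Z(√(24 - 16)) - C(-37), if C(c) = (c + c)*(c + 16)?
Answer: -1856 + 114*√2 ≈ -1694.8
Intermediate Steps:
C(c) = 2*c*(16 + c) (C(c) = (2*c)*(16 + c) = 2*c*(16 + c))
Z(l) = (-5 + l)*(62 + l) (Z(l) = (l - 5)*(l + 62) = (-5 + l)*(62 + l))
Z(√(24 - 16)) - C(-37) = (-310 + (√(24 - 16))² + 57*√(24 - 16)) - 2*(-37)*(16 - 37) = (-310 + (√8)² + 57*√8) - 2*(-37)*(-21) = (-310 + (2*√2)² + 57*(2*√2)) - 1*1554 = (-310 + 8 + 114*√2) - 1554 = (-302 + 114*√2) - 1554 = -1856 + 114*√2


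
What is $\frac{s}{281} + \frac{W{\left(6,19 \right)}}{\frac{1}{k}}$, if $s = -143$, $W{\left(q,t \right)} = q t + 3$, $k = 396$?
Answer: $\frac{13019149}{281} \approx 46332.0$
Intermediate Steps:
$W{\left(q,t \right)} = 3 + q t$
$\frac{s}{281} + \frac{W{\left(6,19 \right)}}{\frac{1}{k}} = - \frac{143}{281} + \frac{3 + 6 \cdot 19}{\frac{1}{396}} = \left(-143\right) \frac{1}{281} + \left(3 + 114\right) \frac{1}{\frac{1}{396}} = - \frac{143}{281} + 117 \cdot 396 = - \frac{143}{281} + 46332 = \frac{13019149}{281}$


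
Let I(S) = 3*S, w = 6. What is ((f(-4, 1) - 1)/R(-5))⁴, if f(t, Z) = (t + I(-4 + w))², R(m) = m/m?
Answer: 81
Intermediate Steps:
R(m) = 1
f(t, Z) = (6 + t)² (f(t, Z) = (t + 3*(-4 + 6))² = (t + 3*2)² = (t + 6)² = (6 + t)²)
((f(-4, 1) - 1)/R(-5))⁴ = (((6 - 4)² - 1)/1)⁴ = ((2² - 1)*1)⁴ = ((4 - 1)*1)⁴ = (3*1)⁴ = 3⁴ = 81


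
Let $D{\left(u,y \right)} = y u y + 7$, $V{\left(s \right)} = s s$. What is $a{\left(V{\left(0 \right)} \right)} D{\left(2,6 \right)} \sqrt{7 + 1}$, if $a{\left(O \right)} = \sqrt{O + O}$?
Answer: $0$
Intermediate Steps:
$V{\left(s \right)} = s^{2}$
$a{\left(O \right)} = \sqrt{2} \sqrt{O}$ ($a{\left(O \right)} = \sqrt{2 O} = \sqrt{2} \sqrt{O}$)
$D{\left(u,y \right)} = 7 + u y^{2}$ ($D{\left(u,y \right)} = u y y + 7 = u y^{2} + 7 = 7 + u y^{2}$)
$a{\left(V{\left(0 \right)} \right)} D{\left(2,6 \right)} \sqrt{7 + 1} = \sqrt{2} \sqrt{0^{2}} \left(7 + 2 \cdot 6^{2}\right) \sqrt{7 + 1} = \sqrt{2} \sqrt{0} \left(7 + 2 \cdot 36\right) \sqrt{8} = \sqrt{2} \cdot 0 \left(7 + 72\right) 2 \sqrt{2} = 0 \cdot 79 \cdot 2 \sqrt{2} = 0 \cdot 2 \sqrt{2} = 0$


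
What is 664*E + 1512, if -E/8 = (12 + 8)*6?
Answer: -635928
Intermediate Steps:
E = -960 (E = -8*(12 + 8)*6 = -160*6 = -8*120 = -960)
664*E + 1512 = 664*(-960) + 1512 = -637440 + 1512 = -635928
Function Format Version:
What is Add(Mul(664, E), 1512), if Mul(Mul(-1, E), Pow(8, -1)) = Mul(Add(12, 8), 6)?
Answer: -635928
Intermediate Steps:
E = -960 (E = Mul(-8, Mul(Add(12, 8), 6)) = Mul(-8, Mul(20, 6)) = Mul(-8, 120) = -960)
Add(Mul(664, E), 1512) = Add(Mul(664, -960), 1512) = Add(-637440, 1512) = -635928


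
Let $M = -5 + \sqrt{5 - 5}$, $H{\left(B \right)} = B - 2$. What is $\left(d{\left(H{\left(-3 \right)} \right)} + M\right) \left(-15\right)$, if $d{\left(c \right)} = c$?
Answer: $150$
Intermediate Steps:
$H{\left(B \right)} = -2 + B$
$M = -5$ ($M = -5 + \sqrt{0} = -5 + 0 = -5$)
$\left(d{\left(H{\left(-3 \right)} \right)} + M\right) \left(-15\right) = \left(\left(-2 - 3\right) - 5\right) \left(-15\right) = \left(-5 - 5\right) \left(-15\right) = \left(-10\right) \left(-15\right) = 150$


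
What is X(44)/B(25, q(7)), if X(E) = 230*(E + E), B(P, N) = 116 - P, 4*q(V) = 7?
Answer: 20240/91 ≈ 222.42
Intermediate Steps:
q(V) = 7/4 (q(V) = (1/4)*7 = 7/4)
X(E) = 460*E (X(E) = 230*(2*E) = 460*E)
X(44)/B(25, q(7)) = (460*44)/(116 - 1*25) = 20240/(116 - 25) = 20240/91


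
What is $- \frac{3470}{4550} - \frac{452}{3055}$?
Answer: $- \frac{19473}{21385} \approx -0.91059$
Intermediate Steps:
$- \frac{3470}{4550} - \frac{452}{3055} = \left(-3470\right) \frac{1}{4550} - \frac{452}{3055} = - \frac{347}{455} - \frac{452}{3055} = - \frac{19473}{21385}$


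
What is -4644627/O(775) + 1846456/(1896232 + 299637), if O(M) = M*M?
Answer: -9089964810863/1318893818125 ≈ -6.8921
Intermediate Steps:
O(M) = M**2
-4644627/O(775) + 1846456/(1896232 + 299637) = -4644627/(775**2) + 1846456/(1896232 + 299637) = -4644627/600625 + 1846456/2195869 = -9089964810863/1318893818125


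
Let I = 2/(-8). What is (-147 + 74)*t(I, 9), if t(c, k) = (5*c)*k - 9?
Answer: 5913/4 ≈ 1478.3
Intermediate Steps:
I = -1/4 (I = 2*(-1/8) = -1/4 ≈ -0.25000)
t(c, k) = -9 + 5*c*k (t(c, k) = 5*c*k - 9 = -9 + 5*c*k)
(-147 + 74)*t(I, 9) = (-147 + 74)*(-9 + 5*(-1/4)*9) = -73*(-9 - 45/4) = -73*(-81/4) = 5913/4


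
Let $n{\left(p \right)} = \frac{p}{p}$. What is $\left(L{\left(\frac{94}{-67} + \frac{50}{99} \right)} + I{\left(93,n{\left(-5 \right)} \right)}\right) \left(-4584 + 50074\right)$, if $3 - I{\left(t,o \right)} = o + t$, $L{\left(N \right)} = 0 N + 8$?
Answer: $-3775670$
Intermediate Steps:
$n{\left(p \right)} = 1$
$L{\left(N \right)} = 8$ ($L{\left(N \right)} = 0 + 8 = 8$)
$I{\left(t,o \right)} = 3 - o - t$ ($I{\left(t,o \right)} = 3 - \left(o + t\right) = 3 - o - t$)
$\left(L{\left(\frac{94}{-67} + \frac{50}{99} \right)} + I{\left(93,n{\left(-5 \right)} \right)}\right) \left(-4584 + 50074\right) = \left(8 - 91\right) \left(-4584 + 50074\right) = \left(8 - 91\right) 45490 = \left(-83\right) 45490 = -3775670$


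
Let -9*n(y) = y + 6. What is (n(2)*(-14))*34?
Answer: 3808/9 ≈ 423.11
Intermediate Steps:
n(y) = -2/3 - y/9 (n(y) = -(y + 6)/9 = -(6 + y)/9 = -2/3 - y/9)
(n(2)*(-14))*34 = ((-2/3 - 1/9*2)*(-14))*34 = ((-2/3 - 2/9)*(-14))*34 = -8/9*(-14)*34 = (112/9)*34 = 3808/9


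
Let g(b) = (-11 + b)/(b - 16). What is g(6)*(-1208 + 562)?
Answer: -323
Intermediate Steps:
g(b) = (-11 + b)/(-16 + b)
g(6)*(-1208 + 562) = ((-11 + 6)/(-16 + 6))*(-1208 + 562) = (-5/(-10))*(-646) = -⅒*(-5)*(-646) = (½)*(-646) = -323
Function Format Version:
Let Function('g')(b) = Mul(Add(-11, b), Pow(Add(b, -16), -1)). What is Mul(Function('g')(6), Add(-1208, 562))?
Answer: -323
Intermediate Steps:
Function('g')(b) = Mul(Pow(Add(-16, b), -1), Add(-11, b)) (Function('g')(b) = Mul(Add(-11, b), Pow(Add(-16, b), -1)) = Mul(Pow(Add(-16, b), -1), Add(-11, b)))
Mul(Function('g')(6), Add(-1208, 562)) = Mul(Mul(Pow(Add(-16, 6), -1), Add(-11, 6)), Add(-1208, 562)) = Mul(Mul(Pow(-10, -1), -5), -646) = Mul(Mul(Rational(-1, 10), -5), -646) = Mul(Rational(1, 2), -646) = -323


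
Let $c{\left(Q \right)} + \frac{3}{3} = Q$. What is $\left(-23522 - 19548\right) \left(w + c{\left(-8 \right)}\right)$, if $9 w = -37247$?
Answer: $\frac{1607716960}{9} \approx 1.7864 \cdot 10^{8}$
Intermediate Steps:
$w = - \frac{37247}{9}$ ($w = \frac{1}{9} \left(-37247\right) = - \frac{37247}{9} \approx -4138.6$)
$c{\left(Q \right)} = -1 + Q$
$\left(-23522 - 19548\right) \left(w + c{\left(-8 \right)}\right) = \left(-23522 - 19548\right) \left(- \frac{37247}{9} - 9\right) = - 43070 \left(- \frac{37247}{9} - 9\right) = \left(-43070\right) \left(- \frac{37328}{9}\right) = \frac{1607716960}{9}$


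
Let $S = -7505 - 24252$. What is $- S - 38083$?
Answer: $-6326$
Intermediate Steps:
$S = -31757$
$- S - 38083 = \left(-1\right) \left(-31757\right) - 38083 = 31757 - 38083 = -6326$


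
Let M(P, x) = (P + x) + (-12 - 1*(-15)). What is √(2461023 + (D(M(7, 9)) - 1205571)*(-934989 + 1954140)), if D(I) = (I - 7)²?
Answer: 3*I*√136501074606 ≈ 1.1084e+6*I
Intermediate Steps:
M(P, x) = 3 + P + x (M(P, x) = (P + x) + (-12 + 15) = (P + x) + 3 = 3 + P + x)
D(I) = (-7 + I)²
√(2461023 + (D(M(7, 9)) - 1205571)*(-934989 + 1954140)) = √(2461023 + ((-7 + (3 + 7 + 9))² - 1205571)*(-934989 + 1954140)) = √(2461023 + ((-7 + 19)² - 1205571)*1019151) = √(2461023 + (12² - 1205571)*1019151) = √(2461023 + (144 - 1205571)*1019151) = √(2461023 - 1205427*1019151) = √(2461023 - 1228512132477) = √(-1228509671454) = 3*I*√136501074606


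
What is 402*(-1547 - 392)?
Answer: -779478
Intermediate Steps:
402*(-1547 - 392) = 402*(-1939) = -779478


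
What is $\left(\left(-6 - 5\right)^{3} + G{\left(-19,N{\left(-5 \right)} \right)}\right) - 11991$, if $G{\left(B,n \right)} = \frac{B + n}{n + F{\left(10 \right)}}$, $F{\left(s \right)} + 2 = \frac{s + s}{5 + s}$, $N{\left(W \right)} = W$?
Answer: $- \frac{226402}{17} \approx -13318.0$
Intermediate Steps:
$F{\left(s \right)} = -2 + \frac{2 s}{5 + s}$ ($F{\left(s \right)} = -2 + \frac{s + s}{5 + s} = -2 + \frac{2 s}{5 + s}$)
$G{\left(B,n \right)} = \frac{B + n}{- \frac{2}{3} + n}$ ($G{\left(B,n \right)} = \frac{B + n}{n - \frac{10}{5 + 10}} = \frac{B + n}{n - \frac{10}{15}} = \frac{B + n}{n - \frac{2}{3}} = \frac{B + n}{- \frac{2}{3} + n}$)
$\left(\left(-6 - 5\right)^{3} + G{\left(-19,N{\left(-5 \right)} \right)}\right) - 11991 = \left(\left(-6 - 5\right)^{3} + \frac{3 \left(-19 - 5\right)}{-2 + 3 \left(-5\right)}\right) - 11991 = \left(\left(-11\right)^{3} + 3 \frac{1}{-2 - 15} \left(-24\right)\right) - 11991 = \left(-1331 + 3 \frac{1}{-17} \left(-24\right)\right) - 11991 = \left(-1331 + 3 \left(- \frac{1}{17}\right) \left(-24\right)\right) - 11991 = \left(-1331 + \frac{72}{17}\right) - 11991 = - \frac{22555}{17} - 11991 = - \frac{226402}{17}$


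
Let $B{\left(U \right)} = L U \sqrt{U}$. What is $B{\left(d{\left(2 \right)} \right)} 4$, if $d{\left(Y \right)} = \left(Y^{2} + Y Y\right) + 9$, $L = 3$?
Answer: $204 \sqrt{17} \approx 841.11$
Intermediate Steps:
$d{\left(Y \right)} = 9 + 2 Y^{2}$ ($d{\left(Y \right)} = \left(Y^{2} + Y^{2}\right) + 9 = 2 Y^{2} + 9 = 9 + 2 Y^{2}$)
$B{\left(U \right)} = 3 U^{\frac{3}{2}}$ ($B{\left(U \right)} = 3 U \sqrt{U} = 3 U^{\frac{3}{2}}$)
$B{\left(d{\left(2 \right)} \right)} 4 = 3 \left(9 + 2 \cdot 2^{2}\right)^{\frac{3}{2}} \cdot 4 = 3 \left(9 + 2 \cdot 4\right)^{\frac{3}{2}} \cdot 4 = 3 \left(9 + 8\right)^{\frac{3}{2}} \cdot 4 = 3 \cdot 17^{\frac{3}{2}} \cdot 4 = 3 \cdot 17 \sqrt{17} \cdot 4 = 51 \sqrt{17} \cdot 4 = 204 \sqrt{17}$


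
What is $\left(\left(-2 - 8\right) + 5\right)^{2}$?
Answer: $25$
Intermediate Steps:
$\left(\left(-2 - 8\right) + 5\right)^{2} = \left(-10 + 5\right)^{2} = \left(-5\right)^{2} = 25$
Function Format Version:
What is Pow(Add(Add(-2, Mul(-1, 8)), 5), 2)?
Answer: 25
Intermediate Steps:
Pow(Add(Add(-2, Mul(-1, 8)), 5), 2) = Pow(Add(Add(-2, -8), 5), 2) = Pow(Add(-10, 5), 2) = Pow(-5, 2) = 25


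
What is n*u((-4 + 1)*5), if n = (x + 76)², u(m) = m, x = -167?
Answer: -124215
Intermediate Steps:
n = 8281 (n = (-167 + 76)² = (-91)² = 8281)
n*u((-4 + 1)*5) = 8281*((-4 + 1)*5) = 8281*(-3*5) = 8281*(-15) = -124215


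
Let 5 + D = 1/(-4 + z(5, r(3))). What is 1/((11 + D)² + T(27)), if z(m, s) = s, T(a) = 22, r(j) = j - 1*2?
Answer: 9/487 ≈ 0.018480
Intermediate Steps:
r(j) = -2 + j (r(j) = j - 2 = -2 + j)
D = -16/3 (D = -5 + 1/(-4 + (-2 + 3)) = -5 + 1/(-4 + 1) = -5 + 1/(-3) = -5 - ⅓ = -16/3 ≈ -5.3333)
1/((11 + D)² + T(27)) = 1/((11 - 16/3)² + 22) = 1/((17/3)² + 22) = 1/(289/9 + 22) = 1/(487/9) = 9/487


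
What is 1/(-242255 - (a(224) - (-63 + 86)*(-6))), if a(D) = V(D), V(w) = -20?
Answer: -1/242373 ≈ -4.1259e-6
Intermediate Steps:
a(D) = -20
1/(-242255 - (a(224) - (-63 + 86)*(-6))) = 1/(-242255 - (-20 - (-63 + 86)*(-6))) = 1/(-242255 - (-20 - 23*(-6))) = 1/(-242255 - (-20 - 1*(-138))) = 1/(-242255 - (-20 + 138)) = 1/(-242255 - 1*118) = 1/(-242255 - 118) = 1/(-242373) = -1/242373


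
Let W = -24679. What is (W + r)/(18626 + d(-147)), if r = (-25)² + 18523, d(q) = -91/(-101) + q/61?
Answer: -34076491/114745490 ≈ -0.29697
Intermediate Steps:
d(q) = 91/101 + q/61 (d(q) = -91*(-1/101) + q*(1/61) = 91/101 + q/61)
r = 19148 (r = 625 + 18523 = 19148)
(W + r)/(18626 + d(-147)) = (-24679 + 19148)/(18626 + (91/101 + (1/61)*(-147))) = -5531/(18626 + (91/101 - 147/61)) = -5531/(18626 - 9296/6161) = -5531/114745490/6161 = -5531*6161/114745490 = -34076491/114745490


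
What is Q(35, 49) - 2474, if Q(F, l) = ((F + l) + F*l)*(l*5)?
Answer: 438281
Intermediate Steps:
Q(F, l) = 5*l*(F + l + F*l) (Q(F, l) = (F + l + F*l)*(5*l) = 5*l*(F + l + F*l))
Q(35, 49) - 2474 = 5*49*(35 + 49 + 35*49) - 2474 = 5*49*(35 + 49 + 1715) - 2474 = 5*49*1799 - 2474 = 440755 - 2474 = 438281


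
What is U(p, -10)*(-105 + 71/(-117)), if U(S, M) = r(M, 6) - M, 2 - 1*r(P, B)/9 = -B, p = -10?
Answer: -1013192/117 ≈ -8659.8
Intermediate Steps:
r(P, B) = 18 + 9*B (r(P, B) = 18 - (-9)*B = 18 + 9*B)
U(S, M) = 72 - M (U(S, M) = (18 + 9*6) - M = (18 + 54) - M = 72 - M)
U(p, -10)*(-105 + 71/(-117)) = (72 - 1*(-10))*(-105 + 71/(-117)) = (72 + 10)*(-105 + 71*(-1/117)) = 82*(-105 - 71/117) = 82*(-12356/117) = -1013192/117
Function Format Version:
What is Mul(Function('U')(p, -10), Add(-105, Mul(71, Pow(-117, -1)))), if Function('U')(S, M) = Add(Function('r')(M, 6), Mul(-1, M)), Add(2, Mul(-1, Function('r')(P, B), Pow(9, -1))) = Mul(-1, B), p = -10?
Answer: Rational(-1013192, 117) ≈ -8659.8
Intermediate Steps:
Function('r')(P, B) = Add(18, Mul(9, B)) (Function('r')(P, B) = Add(18, Mul(-9, Mul(-1, B))) = Add(18, Mul(9, B)))
Function('U')(S, M) = Add(72, Mul(-1, M)) (Function('U')(S, M) = Add(Add(18, Mul(9, 6)), Mul(-1, M)) = Add(Add(18, 54), Mul(-1, M)) = Add(72, Mul(-1, M)))
Mul(Function('U')(p, -10), Add(-105, Mul(71, Pow(-117, -1)))) = Mul(Add(72, Mul(-1, -10)), Add(-105, Mul(71, Pow(-117, -1)))) = Mul(Add(72, 10), Add(-105, Mul(71, Rational(-1, 117)))) = Mul(82, Add(-105, Rational(-71, 117))) = Mul(82, Rational(-12356, 117)) = Rational(-1013192, 117)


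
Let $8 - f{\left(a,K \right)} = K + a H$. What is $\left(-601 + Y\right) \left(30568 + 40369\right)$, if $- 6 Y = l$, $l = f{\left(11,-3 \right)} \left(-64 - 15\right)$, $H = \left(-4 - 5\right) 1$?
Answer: $\frac{180321854}{3} \approx 6.0107 \cdot 10^{7}$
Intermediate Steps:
$H = -9$ ($H = \left(-9\right) 1 = -9$)
$f{\left(a,K \right)} = 8 - K + 9 a$ ($f{\left(a,K \right)} = 8 - \left(K + a \left(-9\right)\right) = 8 - \left(K - 9 a\right) = 8 - K + 9 a$)
$l = -8690$ ($l = \left(8 - -3 + 9 \cdot 11\right) \left(-64 - 15\right) = \left(8 + 3 + 99\right) \left(-79\right) = 110 \left(-79\right) = -8690$)
$Y = \frac{4345}{3}$ ($Y = \left(- \frac{1}{6}\right) \left(-8690\right) = \frac{4345}{3} \approx 1448.3$)
$\left(-601 + Y\right) \left(30568 + 40369\right) = \left(-601 + \frac{4345}{3}\right) \left(30568 + 40369\right) = \frac{2542}{3} \cdot 70937 = \frac{180321854}{3}$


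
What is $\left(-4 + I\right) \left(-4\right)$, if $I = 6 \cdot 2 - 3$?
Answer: $-20$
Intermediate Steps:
$I = 9$ ($I = 12 - 3 = 9$)
$\left(-4 + I\right) \left(-4\right) = \left(-4 + 9\right) \left(-4\right) = 5 \left(-4\right) = -20$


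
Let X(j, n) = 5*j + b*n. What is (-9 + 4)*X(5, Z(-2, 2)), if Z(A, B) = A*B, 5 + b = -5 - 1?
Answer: -345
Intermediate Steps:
b = -11 (b = -5 + (-5 - 1) = -5 - 6 = -11)
X(j, n) = -11*n + 5*j (X(j, n) = 5*j - 11*n = -11*n + 5*j)
(-9 + 4)*X(5, Z(-2, 2)) = (-9 + 4)*(-(-22)*2 + 5*5) = -5*(-11*(-4) + 25) = -5*(44 + 25) = -5*69 = -345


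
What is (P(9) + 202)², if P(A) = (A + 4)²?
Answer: 137641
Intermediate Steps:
P(A) = (4 + A)²
(P(9) + 202)² = ((4 + 9)² + 202)² = (13² + 202)² = (169 + 202)² = 371² = 137641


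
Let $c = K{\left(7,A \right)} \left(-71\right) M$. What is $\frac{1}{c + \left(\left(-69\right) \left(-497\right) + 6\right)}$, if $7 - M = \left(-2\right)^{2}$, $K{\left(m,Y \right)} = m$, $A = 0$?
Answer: $\frac{1}{32808} \approx 3.048 \cdot 10^{-5}$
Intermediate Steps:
$M = 3$ ($M = 7 - \left(-2\right)^{2} = 7 - 4 = 3$)
$c = -1491$ ($c = 7 \left(-71\right) 3 = \left(-497\right) 3 = -1491$)
$\frac{1}{c + \left(\left(-69\right) \left(-497\right) + 6\right)} = \frac{1}{-1491 + \left(\left(-69\right) \left(-497\right) + 6\right)} = \frac{1}{-1491 + \left(34293 + 6\right)} = \frac{1}{-1491 + 34299} = \frac{1}{32808}$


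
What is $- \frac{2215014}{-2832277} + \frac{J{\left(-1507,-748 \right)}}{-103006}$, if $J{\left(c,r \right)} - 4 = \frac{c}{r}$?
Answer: $\frac{15513703380419}{19838423677016} \approx 0.782$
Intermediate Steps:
$J{\left(c,r \right)} = 4 + \frac{c}{r}$
$- \frac{2215014}{-2832277} + \frac{J{\left(-1507,-748 \right)}}{-103006} = - \frac{2215014}{-2832277} + \frac{4 - \frac{1507}{-748}}{-103006} = \left(-2215014\right) \left(- \frac{1}{2832277}\right) + \left(4 - - \frac{137}{68}\right) \left(- \frac{1}{103006}\right) = \frac{2215014}{2832277} + \left(4 + \frac{137}{68}\right) \left(- \frac{1}{103006}\right) = \frac{2215014}{2832277} + \frac{409}{68} \left(- \frac{1}{103006}\right) = \frac{2215014}{2832277} - \frac{409}{7004408} = \frac{15513703380419}{19838423677016}$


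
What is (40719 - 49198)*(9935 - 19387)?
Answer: 80143508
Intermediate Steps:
(40719 - 49198)*(9935 - 19387) = -8479*(-9452) = 80143508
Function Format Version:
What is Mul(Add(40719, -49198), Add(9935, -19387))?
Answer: 80143508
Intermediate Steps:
Mul(Add(40719, -49198), Add(9935, -19387)) = Mul(-8479, -9452) = 80143508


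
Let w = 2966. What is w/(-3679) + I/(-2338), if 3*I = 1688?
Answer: -13506838/12902253 ≈ -1.0469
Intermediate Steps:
I = 1688/3 (I = (1/3)*1688 = 1688/3 ≈ 562.67)
w/(-3679) + I/(-2338) = 2966/(-3679) + (1688/3)/(-2338) = 2966*(-1/3679) + (1688/3)*(-1/2338) = -2966/3679 - 844/3507 = -13506838/12902253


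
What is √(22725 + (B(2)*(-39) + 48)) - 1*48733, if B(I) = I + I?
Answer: -48733 + 3*√2513 ≈ -48583.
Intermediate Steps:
B(I) = 2*I
√(22725 + (B(2)*(-39) + 48)) - 1*48733 = √(22725 + ((2*2)*(-39) + 48)) - 1*48733 = √(22725 + (4*(-39) + 48)) - 48733 = √(22725 + (-156 + 48)) - 48733 = √(22725 - 108) - 48733 = √22617 - 48733 = 3*√2513 - 48733 = -48733 + 3*√2513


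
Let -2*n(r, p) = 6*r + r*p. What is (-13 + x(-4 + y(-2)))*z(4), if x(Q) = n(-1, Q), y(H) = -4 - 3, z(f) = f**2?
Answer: -248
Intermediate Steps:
n(r, p) = -3*r - p*r/2 (n(r, p) = -(6*r + r*p)/2 = -(6*r + p*r)/2 = -3*r - p*r/2)
y(H) = -7
x(Q) = 3 + Q/2 (x(Q) = -1/2*(-1)*(6 + Q) = 3 + Q/2)
(-13 + x(-4 + y(-2)))*z(4) = (-13 + (3 + (-4 - 7)/2))*4**2 = (-13 + (3 + (1/2)*(-11)))*16 = (-13 + (3 - 11/2))*16 = (-13 - 5/2)*16 = -31/2*16 = -248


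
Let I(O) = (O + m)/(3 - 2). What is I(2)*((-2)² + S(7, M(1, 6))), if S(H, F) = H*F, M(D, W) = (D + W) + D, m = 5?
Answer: 420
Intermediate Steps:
M(D, W) = W + 2*D
S(H, F) = F*H
I(O) = 5 + O (I(O) = (O + 5)/(3 - 2) = (5 + O)/1 = (5 + O)*1 = 5 + O)
I(2)*((-2)² + S(7, M(1, 6))) = (5 + 2)*((-2)² + (6 + 2*1)*7) = 7*(4 + (6 + 2)*7) = 7*(4 + 8*7) = 7*(4 + 56) = 7*60 = 420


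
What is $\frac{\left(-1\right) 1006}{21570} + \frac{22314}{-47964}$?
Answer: $- \frac{44130397}{86215290} \approx -0.51186$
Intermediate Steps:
$\frac{\left(-1\right) 1006}{21570} + \frac{22314}{-47964} = \left(-1006\right) \frac{1}{21570} + 22314 \left(- \frac{1}{47964}\right) = - \frac{503}{10785} - \frac{3719}{7994} = - \frac{44130397}{86215290}$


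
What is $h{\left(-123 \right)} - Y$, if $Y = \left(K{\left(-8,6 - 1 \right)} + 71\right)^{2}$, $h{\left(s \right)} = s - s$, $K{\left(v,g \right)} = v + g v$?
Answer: $-529$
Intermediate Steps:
$h{\left(s \right)} = 0$
$Y = 529$ ($Y = \left(- 8 \left(1 + \left(6 - 1\right)\right) + 71\right)^{2} = \left(- 8 \left(1 + 5\right) + 71\right)^{2} = \left(\left(-8\right) 6 + 71\right)^{2} = \left(-48 + 71\right)^{2} = 23^{2} = 529$)
$h{\left(-123 \right)} - Y = 0 - 529 = -529$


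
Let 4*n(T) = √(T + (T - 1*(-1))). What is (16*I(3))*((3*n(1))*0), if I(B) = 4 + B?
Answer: 0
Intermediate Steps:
n(T) = √(1 + 2*T)/4 (n(T) = √(T + (T - 1*(-1)))/4 = √(T + (T + 1))/4 = √(T + (1 + T))/4 = √(1 + 2*T)/4)
(16*I(3))*((3*n(1))*0) = (16*(4 + 3))*((3*(√(1 + 2*1)/4))*0) = (16*7)*((3*(√(1 + 2)/4))*0) = 112*((3*(√3/4))*0) = 112*((3*√3/4)*0) = 112*0 = 0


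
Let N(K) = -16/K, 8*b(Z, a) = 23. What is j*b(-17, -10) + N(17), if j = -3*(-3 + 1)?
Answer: 1109/68 ≈ 16.309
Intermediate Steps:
b(Z, a) = 23/8 (b(Z, a) = (⅛)*23 = 23/8)
j = 6 (j = -3*(-2) = 6)
j*b(-17, -10) + N(17) = 6*(23/8) - 16/17 = 69/4 - 16*1/17 = 69/4 - 16/17 = 1109/68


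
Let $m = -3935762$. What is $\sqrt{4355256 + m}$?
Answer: $\sqrt{419494} \approx 647.68$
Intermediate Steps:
$\sqrt{4355256 + m} = \sqrt{4355256 - 3935762} = \sqrt{419494}$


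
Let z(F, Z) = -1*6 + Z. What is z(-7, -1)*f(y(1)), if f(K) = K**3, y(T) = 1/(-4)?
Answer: 7/64 ≈ 0.10938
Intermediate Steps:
y(T) = -1/4
z(F, Z) = -6 + Z
z(-7, -1)*f(y(1)) = (-6 - 1)*(-1/4)**3 = -7*(-1/64) = 7/64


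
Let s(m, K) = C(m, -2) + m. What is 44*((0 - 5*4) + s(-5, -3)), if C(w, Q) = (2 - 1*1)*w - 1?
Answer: -1364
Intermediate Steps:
C(w, Q) = -1 + w (C(w, Q) = (2 - 1)*w - 1 = 1*w - 1 = w - 1 = -1 + w)
s(m, K) = -1 + 2*m (s(m, K) = (-1 + m) + m = -1 + 2*m)
44*((0 - 5*4) + s(-5, -3)) = 44*((0 - 5*4) + (-1 + 2*(-5))) = 44*((0 - 20) + (-1 - 10)) = 44*(-20 - 11) = 44*(-31) = -1364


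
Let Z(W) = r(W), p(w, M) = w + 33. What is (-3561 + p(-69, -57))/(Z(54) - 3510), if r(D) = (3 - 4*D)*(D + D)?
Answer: 1199/8838 ≈ 0.13566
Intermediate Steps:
r(D) = 2*D*(3 - 4*D) (r(D) = (3 - 4*D)*(2*D) = 2*D*(3 - 4*D))
p(w, M) = 33 + w
Z(W) = 2*W*(3 - 4*W)
(-3561 + p(-69, -57))/(Z(54) - 3510) = (-3561 + (33 - 69))/(2*54*(3 - 4*54) - 3510) = (-3561 - 36)/(2*54*(3 - 216) - 3510) = -3597/(2*54*(-213) - 3510) = -3597/(-23004 - 3510) = -3597/(-26514) = -3597*(-1/26514) = 1199/8838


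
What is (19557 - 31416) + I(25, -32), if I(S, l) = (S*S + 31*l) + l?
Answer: -12258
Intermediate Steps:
I(S, l) = S² + 32*l (I(S, l) = (S² + 31*l) + l = S² + 32*l)
(19557 - 31416) + I(25, -32) = (19557 - 31416) + (25² + 32*(-32)) = -11859 + (625 - 1024) = -11859 - 399 = -12258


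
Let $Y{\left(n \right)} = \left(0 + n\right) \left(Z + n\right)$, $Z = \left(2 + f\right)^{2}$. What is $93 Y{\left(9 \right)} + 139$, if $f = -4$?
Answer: $11020$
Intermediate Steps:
$Z = 4$ ($Z = \left(2 - 4\right)^{2} = \left(-2\right)^{2} = 4$)
$Y{\left(n \right)} = n \left(4 + n\right)$ ($Y{\left(n \right)} = \left(0 + n\right) \left(4 + n\right) = n \left(4 + n\right)$)
$93 Y{\left(9 \right)} + 139 = 93 \cdot 9 \left(4 + 9\right) + 139 = 93 \cdot 9 \cdot 13 + 139 = 93 \cdot 117 + 139 = 10881 + 139 = 11020$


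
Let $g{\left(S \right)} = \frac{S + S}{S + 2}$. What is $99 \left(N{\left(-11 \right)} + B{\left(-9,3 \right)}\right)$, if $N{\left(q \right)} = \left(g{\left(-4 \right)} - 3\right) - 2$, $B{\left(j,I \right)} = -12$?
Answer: $-1287$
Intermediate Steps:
$g{\left(S \right)} = \frac{2 S}{2 + S}$
$N{\left(q \right)} = -1$ ($N{\left(q \right)} = \left(2 \left(-4\right) \frac{1}{2 - 4} - 3\right) - 2 = \left(2 \left(-4\right) \frac{1}{-2} - 3\right) - 2 = \left(2 \left(-4\right) \left(- \frac{1}{2}\right) - 3\right) - 2 = \left(4 - 3\right) - 2 = 1 - 2 = -1$)
$99 \left(N{\left(-11 \right)} + B{\left(-9,3 \right)}\right) = 99 \left(-1 - 12\right) = 99 \left(-13\right) = -1287$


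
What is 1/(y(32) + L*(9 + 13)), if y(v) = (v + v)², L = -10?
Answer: 1/3876 ≈ 0.00025800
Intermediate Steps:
y(v) = 4*v² (y(v) = (2*v)² = 4*v²)
1/(y(32) + L*(9 + 13)) = 1/(4*32² - 10*(9 + 13)) = 1/(4*1024 - 10*22) = 1/(4096 - 220) = 1/3876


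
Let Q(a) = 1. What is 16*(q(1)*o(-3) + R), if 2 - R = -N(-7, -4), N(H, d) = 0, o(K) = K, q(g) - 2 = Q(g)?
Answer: -112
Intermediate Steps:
q(g) = 3 (q(g) = 2 + 1 = 3)
R = 2 (R = 2 - (-1)*0 = 2 - 1*0 = 2 + 0 = 2)
16*(q(1)*o(-3) + R) = 16*(3*(-3) + 2) = 16*(-9 + 2) = 16*(-7) = -112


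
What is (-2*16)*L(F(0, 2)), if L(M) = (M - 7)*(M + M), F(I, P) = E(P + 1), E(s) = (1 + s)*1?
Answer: 768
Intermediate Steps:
E(s) = 1 + s
F(I, P) = 2 + P (F(I, P) = 1 + (P + 1) = 1 + (1 + P) = 2 + P)
L(M) = 2*M*(-7 + M) (L(M) = (-7 + M)*(2*M) = 2*M*(-7 + M))
(-2*16)*L(F(0, 2)) = (-2*16)*(2*(2 + 2)*(-7 + (2 + 2))) = -64*4*(-7 + 4) = -64*4*(-3) = -32*(-24) = 768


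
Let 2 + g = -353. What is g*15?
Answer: -5325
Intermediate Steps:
g = -355 (g = -2 - 353 = -355)
g*15 = -355*15 = -5325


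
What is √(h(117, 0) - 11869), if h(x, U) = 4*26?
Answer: I*√11765 ≈ 108.47*I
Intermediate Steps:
h(x, U) = 104
√(h(117, 0) - 11869) = √(104 - 11869) = √(-11765) = I*√11765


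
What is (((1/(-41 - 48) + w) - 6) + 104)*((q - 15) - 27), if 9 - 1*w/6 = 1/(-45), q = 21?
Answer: -1421581/445 ≈ -3194.6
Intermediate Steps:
w = 812/15 (w = 54 - 6/(-45) = 54 - 6*(-1/45) = 54 + 2/15 = 812/15 ≈ 54.133)
(((1/(-41 - 48) + w) - 6) + 104)*((q - 15) - 27) = (((1/(-41 - 48) + 812/15) - 6) + 104)*((21 - 15) - 27) = (((1/(-89) + 812/15) - 6) + 104)*(6 - 27) = (((-1/89 + 812/15) - 6) + 104)*(-21) = ((72253/1335 - 6) + 104)*(-21) = (64243/1335 + 104)*(-21) = (203083/1335)*(-21) = -1421581/445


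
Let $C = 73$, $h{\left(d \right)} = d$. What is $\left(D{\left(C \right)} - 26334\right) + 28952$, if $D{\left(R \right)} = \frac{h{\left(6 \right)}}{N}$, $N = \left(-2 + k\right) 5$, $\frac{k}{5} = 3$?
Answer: $\frac{170176}{65} \approx 2618.1$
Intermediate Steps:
$k = 15$ ($k = 5 \cdot 3 = 15$)
$N = 65$ ($N = \left(-2 + 15\right) 5 = 13 \cdot 5 = 65$)
$D{\left(R \right)} = \frac{6}{65}$
$\left(D{\left(C \right)} - 26334\right) + 28952 = \left(\frac{6}{65} - 26334\right) + 28952 = - \frac{1711704}{65} + 28952 = \frac{170176}{65}$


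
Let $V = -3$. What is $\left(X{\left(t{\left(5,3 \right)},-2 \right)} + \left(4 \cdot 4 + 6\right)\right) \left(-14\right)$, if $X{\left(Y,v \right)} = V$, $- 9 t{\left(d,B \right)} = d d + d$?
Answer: $-266$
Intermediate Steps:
$t{\left(d,B \right)} = - \frac{d}{9} - \frac{d^{2}}{9}$ ($t{\left(d,B \right)} = - \frac{d d + d}{9} = - \frac{d^{2} + d}{9} = - \frac{d + d^{2}}{9} = - \frac{d}{9} - \frac{d^{2}}{9}$)
$X{\left(Y,v \right)} = -3$
$\left(X{\left(t{\left(5,3 \right)},-2 \right)} + \left(4 \cdot 4 + 6\right)\right) \left(-14\right) = \left(-3 + \left(4 \cdot 4 + 6\right)\right) \left(-14\right) = \left(-3 + \left(16 + 6\right)\right) \left(-14\right) = \left(-3 + 22\right) \left(-14\right) = 19 \left(-14\right) = -266$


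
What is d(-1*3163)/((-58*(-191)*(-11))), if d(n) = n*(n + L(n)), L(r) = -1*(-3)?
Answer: -4997540/60929 ≈ -82.022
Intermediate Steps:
L(r) = 3
d(n) = n*(3 + n) (d(n) = n*(n + 3) = n*(3 + n))
d(-1*3163)/((-58*(-191)*(-11))) = ((-1*3163)*(3 - 1*3163))/((-58*(-191)*(-11))) = (-3163*(3 - 3163))/((11078*(-11))) = -3163*(-3160)/(-121858) = 9995080*(-1/121858) = -4997540/60929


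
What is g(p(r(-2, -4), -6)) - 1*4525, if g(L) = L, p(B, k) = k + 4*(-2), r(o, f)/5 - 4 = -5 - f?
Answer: -4539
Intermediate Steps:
r(o, f) = -5 - 5*f (r(o, f) = 20 + 5*(-5 - f) = 20 + (-25 - 5*f) = -5 - 5*f)
p(B, k) = -8 + k (p(B, k) = k - 8 = -8 + k)
g(p(r(-2, -4), -6)) - 1*4525 = (-8 - 6) - 1*4525 = -14 - 4525 = -4539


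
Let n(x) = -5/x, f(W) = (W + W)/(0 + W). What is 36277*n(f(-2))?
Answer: -181385/2 ≈ -90693.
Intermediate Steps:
f(W) = 2 (f(W) = (2*W)/W = 2)
36277*n(f(-2)) = 36277*(-5/2) = -181385/2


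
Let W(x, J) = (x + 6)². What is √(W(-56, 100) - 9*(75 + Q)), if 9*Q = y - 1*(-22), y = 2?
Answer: √1801 ≈ 42.438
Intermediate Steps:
Q = 8/3 (Q = (2 - 1*(-22))/9 = (2 + 22)/9 = (⅑)*24 = 8/3 ≈ 2.6667)
W(x, J) = (6 + x)²
√(W(-56, 100) - 9*(75 + Q)) = √((6 - 56)² - 9*(75 + 8/3)) = √((-50)² - 9*233/3) = √(2500 - 699) = √1801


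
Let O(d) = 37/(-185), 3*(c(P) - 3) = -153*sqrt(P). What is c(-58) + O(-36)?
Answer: 14/5 - 51*I*sqrt(58) ≈ 2.8 - 388.4*I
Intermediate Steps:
c(P) = 3 - 51*sqrt(P) (c(P) = 3 + (-153*sqrt(P))/3 = 3 - 51*sqrt(P))
O(d) = -1/5 (O(d) = 37*(-1/185) = -1/5)
c(-58) + O(-36) = (3 - 51*I*sqrt(58)) - 1/5 = 14/5 - 51*I*sqrt(58)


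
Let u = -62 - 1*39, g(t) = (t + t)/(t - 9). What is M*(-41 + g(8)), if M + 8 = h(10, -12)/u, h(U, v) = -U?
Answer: 45486/101 ≈ 450.36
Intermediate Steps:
g(t) = 2*t/(-9 + t) (g(t) = (2*t)/(-9 + t) = 2*t/(-9 + t))
u = -101 (u = -62 - 39 = -101)
M = -798/101 (M = -8 - 1*10/(-101) = -8 - 10*(-1/101) = -8 + 10/101 = -798/101 ≈ -7.9010)
M*(-41 + g(8)) = -798*(-41 + 2*8/(-9 + 8))/101 = -798*(-41 + 2*8/(-1))/101 = -798*(-41 + 2*8*(-1))/101 = -798*(-41 - 16)/101 = -798/101*(-57) = 45486/101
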